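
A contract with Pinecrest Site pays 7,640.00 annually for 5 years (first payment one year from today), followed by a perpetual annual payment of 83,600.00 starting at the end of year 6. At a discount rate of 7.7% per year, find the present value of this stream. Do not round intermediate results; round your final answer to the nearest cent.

PV of 5-year annuity: 7,640.00 × [1 − (1+0.077)^−5] / 0.077 = 30747.02858
Perpetuity value at year 5: 83,600.00 / 0.077 = 1085714.28571
PV of perpetuity: 1085714.28571 / (1+0.077)^5 = 749267.74256
Total PV = 30747.02858 + 749267.74256 = 780014.77115

780014.77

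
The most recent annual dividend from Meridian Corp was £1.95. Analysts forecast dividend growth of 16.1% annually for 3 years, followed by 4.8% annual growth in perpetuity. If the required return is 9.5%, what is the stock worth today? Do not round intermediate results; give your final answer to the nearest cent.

£58.41

D_1 = 2.26395
D_2 = 2.62845
D_3 = 3.05163
Terminal value at year 3: TV = D_3×(1+g_2)/(r−g_2) = 3.19810/0.047 = 68.04476
P_0 = D_1/(1+r)^1 + D_2/(1+r)^2 + D_3/(1+r)^3 + TV/(1+r)^3
    = 2.06753 + 2.19215 + 2.32428 + 51.82655 = 58.41052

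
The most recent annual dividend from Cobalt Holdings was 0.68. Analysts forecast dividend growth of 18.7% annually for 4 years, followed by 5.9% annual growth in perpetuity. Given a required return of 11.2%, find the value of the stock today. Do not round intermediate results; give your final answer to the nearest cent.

20.85

D_1 = 0.80716
D_2 = 0.95810
D_3 = 1.13726
D_4 = 1.34993
Terminal value at year 4: TV = D_4×(1+g_2)/(r−g_2) = 1.42958/0.053 = 26.97316
P_0 = D_1/(1+r)^1 + D_2/(1+r)^2 + D_3/(1+r)^3 + D_4/(1+r)^4 + TV/(1+r)^4
    = 0.72586 + 0.77482 + 0.82708 + 0.88286 + 17.64057 = 20.85120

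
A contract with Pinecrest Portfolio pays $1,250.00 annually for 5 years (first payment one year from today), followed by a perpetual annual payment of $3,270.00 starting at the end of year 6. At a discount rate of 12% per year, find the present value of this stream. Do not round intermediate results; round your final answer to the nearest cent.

$19968.35

PV of 5-year annuity: $1,250.00 × [1 − (1+0.12)^−5] / 0.12 = 4505.97025
Perpetuity value at year 5: $3,270.00 / 0.12 = 27250.00000
PV of perpetuity: 27250.00000 / (1+0.12)^5 = 15462.38182
Total PV = 4505.97025 + 15462.38182 = 19968.35207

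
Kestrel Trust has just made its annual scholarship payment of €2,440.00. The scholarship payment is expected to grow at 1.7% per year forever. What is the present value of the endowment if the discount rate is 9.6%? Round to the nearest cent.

D₁ = D₀ × (1 + g) = €2,440.00 × 1.017 = €2,481.4800
Growing perpetuity: P = D₁ / (r − g) = €2,481.4800 / (0.096 − 0.017) = €31,411.14

€31411.14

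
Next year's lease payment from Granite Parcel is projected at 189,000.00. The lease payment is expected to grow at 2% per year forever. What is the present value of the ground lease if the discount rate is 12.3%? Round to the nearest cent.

Growing perpetuity: P = D₁ / (r − g) = 189,000.0000 / (0.123 − 0.02) = 1,834,951.46

1834951.46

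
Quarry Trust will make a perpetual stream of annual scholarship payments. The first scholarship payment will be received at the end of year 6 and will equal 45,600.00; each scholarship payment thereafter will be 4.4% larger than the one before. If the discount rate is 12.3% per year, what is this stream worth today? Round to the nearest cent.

Value at end of year 5: C₁ / (r − g) = 45,600.00 / (0.123 − 0.044) = 577,215.1899
Discount to today: PV = 577,215.1899 / (1 + 0.123)^5 = 577,215.1899 / 1.786071 = 323,175.90

323175.90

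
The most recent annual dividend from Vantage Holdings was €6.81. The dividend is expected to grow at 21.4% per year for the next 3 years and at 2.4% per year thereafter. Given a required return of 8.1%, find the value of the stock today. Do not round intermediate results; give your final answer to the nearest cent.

€199.16

D_1 = 8.26734
D_2 = 10.03655
D_3 = 12.18437
Terminal value at year 3: TV = D_3×(1+g_2)/(r−g_2) = 12.47680/0.057 = 218.89119
P_0 = D_1/(1+r)^1 + D_2/(1+r)^2 + D_3/(1+r)^3 + TV/(1+r)^3
    = 7.64786 + 8.58881 + 9.64553 + 173.28110 = 199.16330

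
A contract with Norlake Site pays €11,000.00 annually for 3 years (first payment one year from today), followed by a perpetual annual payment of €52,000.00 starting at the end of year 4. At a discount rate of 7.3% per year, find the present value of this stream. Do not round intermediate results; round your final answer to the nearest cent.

€605318.85

PV of 3-year annuity: €11,000.00 × [1 − (1+0.073)^−3] / 0.073 = 28709.97859
Perpetuity value at year 3: €52,000.00 / 0.073 = 712328.76712
PV of perpetuity: 712328.76712 / (1+0.073)^3 = 576608.86833
Total PV = 28709.97859 + 576608.86833 = 605318.84692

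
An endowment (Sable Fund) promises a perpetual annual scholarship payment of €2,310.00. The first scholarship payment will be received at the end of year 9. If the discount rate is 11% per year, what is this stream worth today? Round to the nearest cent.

€9112.46

Value at end of year 8: C / r = €2,310.00 / 0.11 = €21,000.0000
Discount to today: PV = €21,000.0000 / (1 + 0.11)^8 = €21,000.0000 / 2.304538 = €9,112.46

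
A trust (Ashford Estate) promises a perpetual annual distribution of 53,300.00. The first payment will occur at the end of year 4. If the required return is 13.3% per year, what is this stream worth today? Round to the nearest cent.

Value at end of year 3: C / r = 53,300.00 / 0.133 = 400,751.8797
Discount to today: PV = 400,751.8797 / (1 + 0.133)^3 = 400,751.8797 / 1.454420 = 275,540.75

275540.75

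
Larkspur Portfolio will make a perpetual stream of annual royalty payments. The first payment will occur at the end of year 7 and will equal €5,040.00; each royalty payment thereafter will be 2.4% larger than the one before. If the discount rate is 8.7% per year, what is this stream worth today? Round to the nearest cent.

€48496.76

Value at end of year 6: C₁ / (r − g) = €5,040.00 / (0.087 − 0.024) = €80,000.0000
Discount to today: PV = €80,000.0000 / (1 + 0.087)^6 = €80,000.0000 / 1.649595 = €48,496.76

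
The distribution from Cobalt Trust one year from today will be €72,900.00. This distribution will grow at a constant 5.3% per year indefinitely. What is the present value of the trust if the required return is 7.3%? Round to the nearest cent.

€3645000.00

Growing perpetuity: P = D₁ / (r − g) = €72,900.0000 / (0.073 − 0.053) = €3,645,000.00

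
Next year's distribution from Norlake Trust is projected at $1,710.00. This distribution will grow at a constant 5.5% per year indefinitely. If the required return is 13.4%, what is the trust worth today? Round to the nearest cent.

$21645.57

Growing perpetuity: P = D₁ / (r − g) = $1,710.0000 / (0.134 − 0.055) = $21,645.57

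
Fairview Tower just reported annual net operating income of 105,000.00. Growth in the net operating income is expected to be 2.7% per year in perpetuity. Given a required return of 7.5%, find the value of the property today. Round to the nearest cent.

D₁ = D₀ × (1 + g) = 105,000.00 × 1.027 = 107,835.0000
Growing perpetuity: P = D₁ / (r − g) = 107,835.0000 / (0.075 − 0.027) = 2,246,562.50

2246562.50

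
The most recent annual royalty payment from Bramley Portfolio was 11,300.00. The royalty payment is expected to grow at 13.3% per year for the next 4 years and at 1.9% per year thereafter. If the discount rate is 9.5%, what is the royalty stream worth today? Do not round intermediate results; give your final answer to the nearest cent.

222920.89

D_1 = 12802.90000
D_2 = 14505.68570
D_3 = 16434.94190
D_4 = 18620.78917
Terminal value at year 4: TV = D_4×(1+g_2)/(r−g_2) = 18974.58416/0.076 = 249665.58112
P_0 = D_1/(1+r)^1 + D_2/(1+r)^2 + D_3/(1+r)^3 + D_4/(1+r)^4 + TV/(1+r)^4
    = 11692.14612 + 12097.90096 + 12517.73679 + 12952.14227 + 173660.96019 = 222920.88634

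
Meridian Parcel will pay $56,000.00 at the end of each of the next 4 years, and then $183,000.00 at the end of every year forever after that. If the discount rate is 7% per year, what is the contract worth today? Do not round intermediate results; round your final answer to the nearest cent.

$2184109.88

PV of 4-year annuity: $56,000.00 × [1 − (1+0.07)^−4] / 0.07 = 189683.83036
Perpetuity value at year 4: $183,000.00 / 0.07 = 2614285.71429
PV of perpetuity: 2614285.71429 / (1+0.07)^4 = 1994426.05435
Total PV = 189683.83036 + 1994426.05435 = 2184109.88471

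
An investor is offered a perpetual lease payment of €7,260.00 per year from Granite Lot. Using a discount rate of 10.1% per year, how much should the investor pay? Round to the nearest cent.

€71881.19

Level perpetuity: PV = C / r = €7,260.00 / 0.101 = €71,881.19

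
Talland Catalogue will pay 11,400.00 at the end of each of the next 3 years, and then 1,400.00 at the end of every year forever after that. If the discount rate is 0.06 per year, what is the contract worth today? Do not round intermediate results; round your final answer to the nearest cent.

PV of 3-year annuity: 11,400.00 × [1 − (1+0.06)^−3] / 0.06 = 30472.33622
Perpetuity value at year 3: 1,400.00 / 0.06 = 23333.33333
PV of perpetuity: 23333.33333 / (1+0.06)^3 = 19591.11660
Total PV = 30472.33622 + 19591.11660 = 50063.45283

50063.45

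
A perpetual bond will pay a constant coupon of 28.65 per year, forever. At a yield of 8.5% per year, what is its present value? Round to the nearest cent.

337.06

Level perpetuity: PV = C / r = 28.65 / 0.085 = 337.06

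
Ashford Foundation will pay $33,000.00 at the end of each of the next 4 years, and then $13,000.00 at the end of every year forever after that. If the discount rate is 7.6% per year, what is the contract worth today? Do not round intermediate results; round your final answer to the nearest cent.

$237889.27

PV of 4-year annuity: $33,000.00 × [1 − (1+0.076)^−4] / 0.076 = 110280.45825
Perpetuity value at year 4: $13,000.00 / 0.076 = 171052.63158
PV of perpetuity: 171052.63158 / (1+0.076)^4 = 127608.81469
Total PV = 110280.45825 + 127608.81469 = 237889.27294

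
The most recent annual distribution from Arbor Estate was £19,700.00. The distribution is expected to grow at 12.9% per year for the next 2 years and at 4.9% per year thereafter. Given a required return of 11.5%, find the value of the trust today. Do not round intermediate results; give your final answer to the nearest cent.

£361168.01

D_1 = 22241.30000
D_2 = 25110.42770
Terminal value at year 2: TV = D_2×(1+g_2)/(r−g_2) = 26340.83866/0.066 = 399103.61602
P_0 = D_1/(1+r)^1 + D_2/(1+r)^2 + TV/(1+r)^2
    = 19947.35426 + 20197.81431 + 321022.83659 = 361168.00516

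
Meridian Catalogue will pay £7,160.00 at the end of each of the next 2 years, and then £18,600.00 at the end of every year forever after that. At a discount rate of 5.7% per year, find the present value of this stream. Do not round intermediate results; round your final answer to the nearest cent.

£305253.27

PV of 2-year annuity: £7,160.00 × [1 − (1+0.057)^−2] / 0.057 = 13182.48663
Perpetuity value at year 2: £18,600.00 / 0.057 = 326315.78947
PV of perpetuity: 326315.78947 / (1+0.057)^2 = 292070.78232
Total PV = 13182.48663 + 292070.78232 = 305253.26894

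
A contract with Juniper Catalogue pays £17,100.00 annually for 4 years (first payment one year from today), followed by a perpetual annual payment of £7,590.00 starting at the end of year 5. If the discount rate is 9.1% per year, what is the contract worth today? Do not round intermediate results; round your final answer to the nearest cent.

PV of 4-year annuity: £17,100.00 × [1 − (1+0.091)^−4] / 0.091 = 55277.82882
Perpetuity value at year 4: £7,590.00 / 0.091 = 83406.59341
PV of perpetuity: 83406.59341 / (1+0.091)^4 = 58870.99570
Total PV = 55277.82882 + 58870.99570 = 114148.82452

£114148.82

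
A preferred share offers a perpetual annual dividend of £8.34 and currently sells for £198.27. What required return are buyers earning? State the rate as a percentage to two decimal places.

4.21%

P = C/r ⇒ r = C/P = £8.34/£198.27 = 0.042064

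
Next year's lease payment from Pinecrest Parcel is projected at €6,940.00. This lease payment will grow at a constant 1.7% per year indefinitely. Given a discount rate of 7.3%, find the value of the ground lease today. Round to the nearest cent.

Growing perpetuity: P = D₁ / (r − g) = €6,940.0000 / (0.073 − 0.017) = €123,928.57

€123928.57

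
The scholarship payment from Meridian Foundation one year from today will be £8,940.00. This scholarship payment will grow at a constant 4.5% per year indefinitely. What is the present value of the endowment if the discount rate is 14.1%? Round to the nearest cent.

Growing perpetuity: P = D₁ / (r − g) = £8,940.0000 / (0.141 − 0.045) = £93,125.00

£93125.00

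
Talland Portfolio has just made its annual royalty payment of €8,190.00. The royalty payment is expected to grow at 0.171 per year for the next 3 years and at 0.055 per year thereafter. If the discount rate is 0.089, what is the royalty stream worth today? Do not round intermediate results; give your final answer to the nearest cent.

€344428.42

D_1 = 9590.49000
D_2 = 11230.46379
D_3 = 13150.87310
Terminal value at year 3: TV = D_3×(1+g_2)/(r−g_2) = 13874.17112/0.034 = 408063.85643
P_0 = D_1/(1+r)^1 + D_2/(1+r)^2 + D_3/(1+r)^3 + TV/(1+r)^3
    = 8806.69421 + 9469.82454 + 10182.88755 + 315969.01063 = 344428.41693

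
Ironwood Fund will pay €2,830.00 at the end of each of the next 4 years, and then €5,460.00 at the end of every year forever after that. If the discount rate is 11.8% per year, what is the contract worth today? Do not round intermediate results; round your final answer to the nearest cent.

€38249.19

PV of 4-year annuity: €2,830.00 × [1 − (1+0.118)^−4] / 0.118 = 8632.03168
Perpetuity value at year 4: €5,460.00 / 0.118 = 46271.18644
PV of perpetuity: 46271.18644 / (1+0.118)^4 = 29617.16066
Total PV = 8632.03168 + 29617.16066 = 38249.19234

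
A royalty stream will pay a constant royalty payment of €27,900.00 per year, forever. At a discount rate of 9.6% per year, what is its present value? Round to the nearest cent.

Level perpetuity: PV = C / r = €27,900.00 / 0.096 = €290,625.00

€290625.00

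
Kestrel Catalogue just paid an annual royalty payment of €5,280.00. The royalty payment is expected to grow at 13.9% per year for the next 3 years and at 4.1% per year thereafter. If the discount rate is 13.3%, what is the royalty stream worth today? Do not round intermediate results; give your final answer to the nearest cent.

€76706.90

D_1 = 6013.92000
D_2 = 6849.85488
D_3 = 7801.98471
Terminal value at year 3: TV = D_3×(1+g_2)/(r−g_2) = 8121.86608/0.092 = 88281.15306
P_0 = D_1/(1+r)^1 + D_2/(1+r)^2 + D_3/(1+r)^3 + TV/(1+r)^3
    = 5307.96117 + 5336.07040 + 5364.32850 + 60698.54312 = 76706.90319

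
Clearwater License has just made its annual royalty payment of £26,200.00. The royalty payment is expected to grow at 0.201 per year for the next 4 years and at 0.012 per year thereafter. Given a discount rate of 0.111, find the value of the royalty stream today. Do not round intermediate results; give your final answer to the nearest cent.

D_1 = 31466.20000
D_2 = 37790.90620
D_3 = 45386.87835
D_4 = 54509.64089
Terminal value at year 4: TV = D_4×(1+g_2)/(r−g_2) = 55163.75658/0.099 = 557209.66247
P_0 = D_1/(1+r)^1 + D_2/(1+r)^2 + D_3/(1+r)^3 + D_4/(1+r)^4 + TV/(1+r)^4
    = 28322.41224 + 30616.75707 + 33096.96241 + 35778.08448 + 365731.53022 = 493545.74641

£493545.75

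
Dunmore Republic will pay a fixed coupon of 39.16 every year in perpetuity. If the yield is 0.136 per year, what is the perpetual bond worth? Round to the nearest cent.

Level perpetuity: PV = C / r = 39.16 / 0.136 = 287.94

287.94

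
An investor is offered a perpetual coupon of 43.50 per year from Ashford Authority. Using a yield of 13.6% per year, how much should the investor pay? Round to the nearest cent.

319.85

Level perpetuity: PV = C / r = 43.50 / 0.136 = 319.85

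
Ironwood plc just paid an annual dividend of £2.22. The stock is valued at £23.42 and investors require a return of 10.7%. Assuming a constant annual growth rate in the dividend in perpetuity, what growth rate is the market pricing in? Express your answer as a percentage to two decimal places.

P = D₀(1+g)/(r−g) ⇒ P(r−g) = D₀(1+g) ⇒ g(P+D₀) = P·r − D₀
g = (P·r − D₀)/(P + D₀) = (£23.42×0.107 − £2.22) / (£23.42 + £2.22) = 0.011152

1.12%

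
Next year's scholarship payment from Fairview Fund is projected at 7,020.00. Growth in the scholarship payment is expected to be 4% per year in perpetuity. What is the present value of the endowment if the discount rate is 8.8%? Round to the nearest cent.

Growing perpetuity: P = D₁ / (r − g) = 7,020.0000 / (0.088 − 0.04) = 146,250.00

146250.00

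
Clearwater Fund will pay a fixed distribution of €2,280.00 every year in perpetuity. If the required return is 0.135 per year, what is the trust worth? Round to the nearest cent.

Level perpetuity: PV = C / r = €2,280.00 / 0.135 = €16,888.89

€16888.89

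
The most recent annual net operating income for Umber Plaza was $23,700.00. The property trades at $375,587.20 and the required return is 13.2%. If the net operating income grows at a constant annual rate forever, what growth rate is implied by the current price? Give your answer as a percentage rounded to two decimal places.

P = D₀(1+g)/(r−g) ⇒ P(r−g) = D₀(1+g) ⇒ g(P+D₀) = P·r − D₀
g = (P·r − D₀)/(P + D₀) = ($375,587.20×0.132 − $23,700.00) / ($375,587.20 + $23,700.00) = 0.064809

6.48%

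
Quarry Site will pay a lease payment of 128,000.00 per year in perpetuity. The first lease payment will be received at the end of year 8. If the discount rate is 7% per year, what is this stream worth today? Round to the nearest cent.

Value at end of year 7: C / r = 128,000.00 / 0.07 = 1,828,571.4286
Discount to today: PV = 1,828,571.4286 / (1 + 0.07)^7 = 1,828,571.4286 / 1.605781 = 1,138,742.39

1138742.39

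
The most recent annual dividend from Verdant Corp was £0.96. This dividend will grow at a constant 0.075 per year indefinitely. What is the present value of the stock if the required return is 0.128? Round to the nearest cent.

D₁ = D₀ × (1 + g) = £0.96 × 1.075 = £1.0320
Growing perpetuity: P = D₁ / (r − g) = £1.0320 / (0.128 − 0.075) = £19.47

£19.47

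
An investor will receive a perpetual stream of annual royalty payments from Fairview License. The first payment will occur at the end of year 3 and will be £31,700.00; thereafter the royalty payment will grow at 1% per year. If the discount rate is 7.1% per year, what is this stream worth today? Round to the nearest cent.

Value at end of year 2: C₁ / (r − g) = £31,700.00 / (0.071 − 0.01) = £519,672.1311
Discount to today: PV = £519,672.1311 / (1 + 0.071)^2 = £519,672.1311 / 1.147041 = £453,054.54

£453054.54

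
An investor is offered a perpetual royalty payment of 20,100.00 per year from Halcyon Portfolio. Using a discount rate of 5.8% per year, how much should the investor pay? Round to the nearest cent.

Level perpetuity: PV = C / r = 20,100.00 / 0.058 = 346,551.72

346551.72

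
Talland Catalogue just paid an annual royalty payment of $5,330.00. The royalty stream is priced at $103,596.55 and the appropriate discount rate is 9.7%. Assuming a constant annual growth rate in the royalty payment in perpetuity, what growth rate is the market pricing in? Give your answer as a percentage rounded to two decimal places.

P = D₀(1+g)/(r−g) ⇒ P(r−g) = D₀(1+g) ⇒ g(P+D₀) = P·r − D₀
g = (P·r − D₀)/(P + D₀) = ($103,596.55×0.097 − $5,330.00) / ($103,596.55 + $5,330.00) = 0.043322

4.33%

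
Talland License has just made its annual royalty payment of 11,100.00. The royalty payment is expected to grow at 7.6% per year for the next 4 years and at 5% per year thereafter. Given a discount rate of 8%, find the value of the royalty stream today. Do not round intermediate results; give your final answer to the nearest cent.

426766.75

D_1 = 11943.60000
D_2 = 12851.31360
D_3 = 13828.01343
D_4 = 14878.94245
Terminal value at year 4: TV = D_4×(1+g_2)/(r−g_2) = 15622.88958/0.03 = 520762.98591
P_0 = D_1/(1+r)^1 + D_2/(1+r)^2 + D_3/(1+r)^3 + D_4/(1+r)^4 + TV/(1+r)^4
    = 11058.88889 + 11017.93004 + 10977.12289 + 10936.46688 + 382776.34087 = 426766.74958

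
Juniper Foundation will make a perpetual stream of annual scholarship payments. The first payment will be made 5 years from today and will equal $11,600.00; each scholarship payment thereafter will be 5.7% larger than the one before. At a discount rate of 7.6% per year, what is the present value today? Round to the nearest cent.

$455465.31

Value at end of year 4: C₁ / (r − g) = $11,600.00 / (0.076 − 0.057) = $610,526.3158
Discount to today: PV = $610,526.3158 / (1 + 0.076)^4 = $610,526.3158 / 1.340445 = $455,465.31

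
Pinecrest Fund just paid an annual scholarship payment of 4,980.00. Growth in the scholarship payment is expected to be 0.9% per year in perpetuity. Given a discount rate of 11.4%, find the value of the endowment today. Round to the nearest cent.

D₁ = D₀ × (1 + g) = 4,980.00 × 1.009 = 5,024.8200
Growing perpetuity: P = D₁ / (r − g) = 5,024.8200 / (0.114 − 0.009) = 47,855.43

47855.43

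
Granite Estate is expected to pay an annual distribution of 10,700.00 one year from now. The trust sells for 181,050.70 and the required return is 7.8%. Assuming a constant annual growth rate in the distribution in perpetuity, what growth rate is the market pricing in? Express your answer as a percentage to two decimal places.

1.89%

P = D₁/(r−g) ⇒ g = r − D₁/P = 0.078 − 10,700.00/181,050.70 = 0.018901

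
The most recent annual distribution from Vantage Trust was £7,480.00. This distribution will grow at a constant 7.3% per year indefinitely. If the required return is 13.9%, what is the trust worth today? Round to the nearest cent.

£121606.67

D₁ = D₀ × (1 + g) = £7,480.00 × 1.073 = £8,026.0400
Growing perpetuity: P = D₁ / (r − g) = £8,026.0400 / (0.139 − 0.073) = £121,606.67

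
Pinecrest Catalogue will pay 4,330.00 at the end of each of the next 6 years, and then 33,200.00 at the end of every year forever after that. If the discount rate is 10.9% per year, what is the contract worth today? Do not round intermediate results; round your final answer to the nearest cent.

182098.88

PV of 6-year annuity: 4,330.00 × [1 − (1+0.109)^−6] / 0.109 = 18371.12057
Perpetuity value at year 6: 33,200.00 / 0.109 = 304587.15596
PV of perpetuity: 304587.15596 / (1+0.109)^6 = 163727.75574
Total PV = 18371.12057 + 163727.75574 = 182098.87631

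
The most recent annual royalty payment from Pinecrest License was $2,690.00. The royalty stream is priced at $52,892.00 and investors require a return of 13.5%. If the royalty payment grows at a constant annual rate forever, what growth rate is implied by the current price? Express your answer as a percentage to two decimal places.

8.01%

P = D₀(1+g)/(r−g) ⇒ P(r−g) = D₀(1+g) ⇒ g(P+D₀) = P·r − D₀
g = (P·r − D₀)/(P + D₀) = ($52,892.00×0.135 − $2,690.00) / ($52,892.00 + $2,690.00) = 0.080069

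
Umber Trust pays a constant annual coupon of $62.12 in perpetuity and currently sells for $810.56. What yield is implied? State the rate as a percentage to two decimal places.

P = C/r ⇒ r = C/P = $62.12/$810.56 = 0.076638

7.66%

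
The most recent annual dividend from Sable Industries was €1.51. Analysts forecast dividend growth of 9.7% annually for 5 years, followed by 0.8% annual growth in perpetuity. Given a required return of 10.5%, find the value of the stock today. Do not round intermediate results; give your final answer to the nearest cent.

€22.52

D_1 = 1.65647
D_2 = 1.81715
D_3 = 1.99341
D_4 = 2.18677
D_5 = 2.39889
Terminal value at year 5: TV = D_5×(1+g_2)/(r−g_2) = 2.41808/0.097 = 24.92866
P_0 = D_1/(1+r)^1 + D_2/(1+r)^2 + D_3/(1+r)^3 + D_4/(1+r)^4 + D_5/(1+r)^5 + TV/(1+r)^5
    = 1.49907 + 1.48821 + 1.47744 + 1.46674 + 1.45613 + 15.13169 = 22.51928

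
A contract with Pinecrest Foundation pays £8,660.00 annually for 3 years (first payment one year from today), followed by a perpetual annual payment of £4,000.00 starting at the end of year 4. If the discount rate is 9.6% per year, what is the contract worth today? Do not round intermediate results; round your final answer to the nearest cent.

PV of 3-year annuity: £8,660.00 × [1 − (1+0.096)^−3] / 0.096 = 21688.70532
Perpetuity value at year 3: £4,000.00 / 0.096 = 41666.66667
PV of perpetuity: 41666.66667 / (1+0.096)^3 = 31648.78892
Total PV = 21688.70532 + 31648.78892 = 53337.49424

£53337.49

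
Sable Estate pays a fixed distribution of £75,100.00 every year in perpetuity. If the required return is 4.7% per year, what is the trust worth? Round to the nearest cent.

£1597872.34

Level perpetuity: PV = C / r = £75,100.00 / 0.047 = £1,597,872.34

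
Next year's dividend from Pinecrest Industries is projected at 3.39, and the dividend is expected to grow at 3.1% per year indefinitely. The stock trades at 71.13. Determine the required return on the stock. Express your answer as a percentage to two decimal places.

7.87%

P = D₁/(r − g) ⇒ r = D₁/P + g = 3.3900/71.13 + 0.031 = 0.047659 + 0.031 = 0.078659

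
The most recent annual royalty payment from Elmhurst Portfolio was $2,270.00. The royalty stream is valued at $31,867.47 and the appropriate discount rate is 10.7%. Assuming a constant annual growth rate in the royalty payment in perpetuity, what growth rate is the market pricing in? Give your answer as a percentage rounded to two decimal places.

3.34%

P = D₀(1+g)/(r−g) ⇒ P(r−g) = D₀(1+g) ⇒ g(P+D₀) = P·r − D₀
g = (P·r − D₀)/(P + D₀) = ($31,867.47×0.107 − $2,270.00) / ($31,867.47 + $2,270.00) = 0.033389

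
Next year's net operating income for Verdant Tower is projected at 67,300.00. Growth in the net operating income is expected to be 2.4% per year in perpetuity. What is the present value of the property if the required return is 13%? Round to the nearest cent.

Growing perpetuity: P = D₁ / (r − g) = 67,300.0000 / (0.13 − 0.024) = 634,905.66

634905.66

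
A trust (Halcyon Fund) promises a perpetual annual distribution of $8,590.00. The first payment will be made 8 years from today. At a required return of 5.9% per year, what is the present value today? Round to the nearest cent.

Value at end of year 7: C / r = $8,590.00 / 0.059 = $145,593.2203
Discount to today: PV = $145,593.2203 / (1 + 0.059)^7 = $145,593.2203 / 1.493729 = $97,469.66

$97469.66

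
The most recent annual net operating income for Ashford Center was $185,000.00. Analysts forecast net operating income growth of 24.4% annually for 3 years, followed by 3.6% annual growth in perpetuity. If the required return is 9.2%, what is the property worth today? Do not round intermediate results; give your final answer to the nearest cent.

$5784180.75

D_1 = 230140.00000
D_2 = 286294.16000
D_3 = 356149.93504
Terminal value at year 3: TV = D_3×(1+g_2)/(r−g_2) = 368971.33270/0.056 = 6588773.79824
P_0 = D_1/(1+r)^1 + D_2/(1+r)^2 + D_3/(1+r)^3 + TV/(1+r)^3
    = 210750.91575 + 240086.20805 + 273504.80112 + 5059838.82064 = 5784180.74556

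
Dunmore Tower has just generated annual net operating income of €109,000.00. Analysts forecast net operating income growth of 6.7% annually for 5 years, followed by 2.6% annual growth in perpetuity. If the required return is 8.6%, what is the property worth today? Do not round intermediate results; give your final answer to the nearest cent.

€2223511.51

D_1 = 116303.00000
D_2 = 124095.30100
D_3 = 132409.68617
D_4 = 141281.13514
D_5 = 150746.97119
Terminal value at year 5: TV = D_5×(1+g_2)/(r−g_2) = 154666.39245/0.06 = 2577773.20743
P_0 = D_1/(1+r)^1 + D_2/(1+r)^2 + D_3/(1+r)^3 + D_4/(1+r)^4 + D_5/(1+r)^5 + TV/(1+r)^5
    = 107093.00184 + 105219.36737 + 103378.51288 + 101569.86486 + 99792.85986 + 1706457.90361 = 2223511.51042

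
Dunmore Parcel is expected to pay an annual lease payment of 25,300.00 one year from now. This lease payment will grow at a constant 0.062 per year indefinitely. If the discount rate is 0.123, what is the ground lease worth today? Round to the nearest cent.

414754.10

Growing perpetuity: P = D₁ / (r − g) = 25,300.0000 / (0.123 − 0.062) = 414,754.10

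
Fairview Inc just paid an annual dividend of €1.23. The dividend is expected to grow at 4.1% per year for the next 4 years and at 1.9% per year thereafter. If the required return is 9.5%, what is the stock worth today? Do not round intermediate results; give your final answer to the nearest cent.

D_1 = 1.28043
D_2 = 1.33293
D_3 = 1.38758
D_4 = 1.44447
Terminal value at year 4: TV = D_4×(1+g_2)/(r−g_2) = 1.47191/0.076 = 19.36728
P_0 = D_1/(1+r)^1 + D_2/(1+r)^2 + D_3/(1+r)^3 + D_4/(1+r)^4 + TV/(1+r)^4
    = 1.16934 + 1.11168 + 1.05685 + 1.00474 + 13.47138 = 17.81399

€17.81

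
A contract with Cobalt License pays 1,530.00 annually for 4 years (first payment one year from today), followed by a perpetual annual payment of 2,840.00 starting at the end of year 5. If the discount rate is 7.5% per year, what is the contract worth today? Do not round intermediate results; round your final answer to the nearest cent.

33479.05

PV of 4-year annuity: 1,530.00 × [1 − (1+0.075)^−4] / 0.075 = 5124.46919
Perpetuity value at year 4: 2,840.00 / 0.075 = 37866.66667
PV of perpetuity: 37866.66667 / (1+0.075)^4 = 28354.58006
Total PV = 5124.46919 + 28354.58006 = 33479.04925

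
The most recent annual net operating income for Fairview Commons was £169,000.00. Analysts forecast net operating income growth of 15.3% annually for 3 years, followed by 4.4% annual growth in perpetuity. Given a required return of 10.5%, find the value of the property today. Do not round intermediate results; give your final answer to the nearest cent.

D_1 = 194857.00000
D_2 = 224670.12100
D_3 = 259044.64951
Terminal value at year 3: TV = D_3×(1+g_2)/(r−g_2) = 270442.61409/0.061 = 4433485.47691
P_0 = D_1/(1+r)^1 + D_2/(1+r)^2 + D_3/(1+r)^3 + TV/(1+r)^3
    = 176341.17647 + 184001.24567 + 191994.05997 + 3285931.12467 = 3838267.60678

£3838267.61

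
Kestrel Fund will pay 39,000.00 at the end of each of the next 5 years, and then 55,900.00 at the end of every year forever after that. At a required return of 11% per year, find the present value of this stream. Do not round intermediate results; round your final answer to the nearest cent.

445721.16

PV of 5-year annuity: 39,000.00 × [1 − (1+0.11)^−5] / 0.11 = 144139.98369
Perpetuity value at year 5: 55,900.00 / 0.11 = 508181.81818
PV of perpetuity: 508181.81818 / (1+0.11)^5 = 301581.17490
Total PV = 144139.98369 + 301581.17490 = 445721.15858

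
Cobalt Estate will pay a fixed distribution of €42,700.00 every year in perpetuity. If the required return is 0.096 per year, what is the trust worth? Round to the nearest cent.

Level perpetuity: PV = C / r = €42,700.00 / 0.096 = €444,791.67

€444791.67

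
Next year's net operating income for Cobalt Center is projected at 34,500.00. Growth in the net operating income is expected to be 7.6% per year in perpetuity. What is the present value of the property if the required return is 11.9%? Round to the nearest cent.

Growing perpetuity: P = D₁ / (r − g) = 34,500.0000 / (0.119 − 0.076) = 802,325.58

802325.58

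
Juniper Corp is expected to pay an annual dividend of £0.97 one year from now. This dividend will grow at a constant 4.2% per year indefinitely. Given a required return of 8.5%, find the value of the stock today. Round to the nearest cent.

£22.56

Growing perpetuity: P = D₁ / (r − g) = £0.9700 / (0.085 − 0.042) = £22.56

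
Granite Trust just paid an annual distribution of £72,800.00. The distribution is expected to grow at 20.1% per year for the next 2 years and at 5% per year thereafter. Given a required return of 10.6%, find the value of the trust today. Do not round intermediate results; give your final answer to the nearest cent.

£1774461.21

D_1 = 87432.80000
D_2 = 105006.79280
Terminal value at year 2: TV = D_2×(1+g_2)/(r−g_2) = 110257.13244/0.056 = 1968877.36500
P_0 = D_1/(1+r)^1 + D_2/(1+r)^2 + TV/(1+r)^2
    = 79053.16456 + 85843.44542 + 1609564.60160 = 1774461.21157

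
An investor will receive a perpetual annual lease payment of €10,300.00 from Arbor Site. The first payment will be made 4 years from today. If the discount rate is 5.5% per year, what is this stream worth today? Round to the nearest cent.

€159484.01

Value at end of year 3: C / r = €10,300.00 / 0.055 = €187,272.7273
Discount to today: PV = €187,272.7273 / (1 + 0.055)^3 = €187,272.7273 / 1.174241 = €159,484.01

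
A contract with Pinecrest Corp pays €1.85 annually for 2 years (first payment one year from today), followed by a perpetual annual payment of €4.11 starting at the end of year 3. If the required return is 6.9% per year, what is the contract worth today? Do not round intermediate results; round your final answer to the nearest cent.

€55.47

PV of 2-year annuity: €1.85 × [1 − (1+0.069)^−2] / 0.069 = 3.34948
Perpetuity value at year 2: €4.11 / 0.069 = 59.56522
PV of perpetuity: 59.56522 / (1+0.069)^2 = 52.12395
Total PV = 3.34948 + 52.12395 = 55.47343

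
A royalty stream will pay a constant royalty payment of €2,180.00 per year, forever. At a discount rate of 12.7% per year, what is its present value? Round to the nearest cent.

€17165.35

Level perpetuity: PV = C / r = €2,180.00 / 0.127 = €17,165.35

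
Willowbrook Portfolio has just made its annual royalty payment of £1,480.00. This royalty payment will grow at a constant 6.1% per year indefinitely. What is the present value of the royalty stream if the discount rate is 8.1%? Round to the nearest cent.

D₁ = D₀ × (1 + g) = £1,480.00 × 1.061 = £1,570.2800
Growing perpetuity: P = D₁ / (r − g) = £1,570.2800 / (0.081 − 0.061) = £78,514.00

£78514.00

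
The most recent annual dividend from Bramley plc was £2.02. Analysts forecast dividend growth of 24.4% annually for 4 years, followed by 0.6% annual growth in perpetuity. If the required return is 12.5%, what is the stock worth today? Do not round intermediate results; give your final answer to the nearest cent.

£35.99

D_1 = 2.51288
D_2 = 3.12602
D_3 = 3.88877
D_4 = 4.83763
Terminal value at year 4: TV = D_4×(1+g_2)/(r−g_2) = 4.86666/0.119 = 40.89629
P_0 = D_1/(1+r)^1 + D_2/(1+r)^2 + D_3/(1+r)^3 + D_4/(1+r)^4 + TV/(1+r)^4
    = 2.23367 + 2.46994 + 2.73121 + 3.02011 + 25.53135 = 35.98629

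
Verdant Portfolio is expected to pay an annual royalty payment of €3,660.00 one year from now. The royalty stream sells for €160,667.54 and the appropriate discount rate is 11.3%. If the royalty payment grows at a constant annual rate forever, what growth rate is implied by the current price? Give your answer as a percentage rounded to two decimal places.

9.02%

P = D₁/(r−g) ⇒ g = r − D₁/P = 0.113 − €3,660.00/€160,667.54 = 0.090220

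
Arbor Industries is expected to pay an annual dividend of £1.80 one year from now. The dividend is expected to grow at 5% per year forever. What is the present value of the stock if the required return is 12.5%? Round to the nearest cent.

Growing perpetuity: P = D₁ / (r − g) = £1.8000 / (0.125 − 0.05) = £24.00

£24.00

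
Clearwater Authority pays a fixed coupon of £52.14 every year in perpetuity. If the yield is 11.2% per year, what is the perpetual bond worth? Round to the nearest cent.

£465.54

Level perpetuity: PV = C / r = £52.14 / 0.112 = £465.54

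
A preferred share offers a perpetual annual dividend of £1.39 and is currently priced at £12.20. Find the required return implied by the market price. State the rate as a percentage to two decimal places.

P = C/r ⇒ r = C/P = £1.39/£12.20 = 0.113934

11.39%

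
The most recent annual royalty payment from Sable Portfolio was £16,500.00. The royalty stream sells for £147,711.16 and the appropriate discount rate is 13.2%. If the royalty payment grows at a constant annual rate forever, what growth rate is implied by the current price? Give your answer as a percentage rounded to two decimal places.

1.83%

P = D₀(1+g)/(r−g) ⇒ P(r−g) = D₀(1+g) ⇒ g(P+D₀) = P·r − D₀
g = (P·r − D₀)/(P + D₀) = (£147,711.16×0.132 − £16,500.00) / (£147,711.16 + £16,500.00) = 0.018256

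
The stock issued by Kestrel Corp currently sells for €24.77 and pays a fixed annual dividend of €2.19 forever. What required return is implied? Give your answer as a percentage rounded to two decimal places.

P = C/r ⇒ r = C/P = €2.19/€24.77 = 0.088413

8.84%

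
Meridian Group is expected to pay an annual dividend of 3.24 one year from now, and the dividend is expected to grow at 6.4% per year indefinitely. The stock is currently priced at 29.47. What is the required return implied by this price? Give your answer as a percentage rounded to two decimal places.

P = D₁/(r − g) ⇒ r = D₁/P + g = 3.2400/29.47 + 0.064 = 0.109942 + 0.064 = 0.173942

17.39%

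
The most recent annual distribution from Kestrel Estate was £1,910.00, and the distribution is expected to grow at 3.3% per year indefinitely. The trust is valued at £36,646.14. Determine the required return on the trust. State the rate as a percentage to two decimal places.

D₁ = £1,910.00 × 1.033 = £1,973.0300
P = D₁/(r − g) ⇒ r = D₁/P + g = £1,973.0300/£36,646.14 + 0.033 = 0.053840 + 0.033 = 0.086840

8.68%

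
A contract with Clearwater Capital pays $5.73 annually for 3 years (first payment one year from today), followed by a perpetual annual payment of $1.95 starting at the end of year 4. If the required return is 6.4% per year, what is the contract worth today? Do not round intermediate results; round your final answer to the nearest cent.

PV of 3-year annuity: $5.73 × [1 − (1+0.064)^−3] / 0.064 = 15.20371
Perpetuity value at year 3: $1.95 / 0.064 = 30.46875
PV of perpetuity: 30.46875 / (1+0.064)^3 = 25.29471
Total PV = 15.20371 + 25.29471 = 40.49842

$40.50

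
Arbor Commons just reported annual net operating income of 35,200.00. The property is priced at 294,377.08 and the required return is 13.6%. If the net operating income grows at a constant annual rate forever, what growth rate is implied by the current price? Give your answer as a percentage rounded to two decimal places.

P = D₀(1+g)/(r−g) ⇒ P(r−g) = D₀(1+g) ⇒ g(P+D₀) = P·r − D₀
g = (P·r − D₀)/(P + D₀) = (294,377.08×0.136 − 35,200.00) / (294,377.08 + 35,200.00) = 0.014671

1.47%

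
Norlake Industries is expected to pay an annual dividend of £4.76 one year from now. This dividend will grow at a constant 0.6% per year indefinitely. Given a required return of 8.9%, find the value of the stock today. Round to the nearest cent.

Growing perpetuity: P = D₁ / (r − g) = £4.7600 / (0.089 − 0.006) = £57.35

£57.35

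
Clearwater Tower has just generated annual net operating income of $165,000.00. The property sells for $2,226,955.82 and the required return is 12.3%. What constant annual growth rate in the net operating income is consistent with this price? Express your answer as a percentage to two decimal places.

4.55%

P = D₀(1+g)/(r−g) ⇒ P(r−g) = D₀(1+g) ⇒ g(P+D₀) = P·r − D₀
g = (P·r − D₀)/(P + D₀) = ($2,226,955.82×0.123 − $165,000.00) / ($2,226,955.82 + $165,000.00) = 0.045534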